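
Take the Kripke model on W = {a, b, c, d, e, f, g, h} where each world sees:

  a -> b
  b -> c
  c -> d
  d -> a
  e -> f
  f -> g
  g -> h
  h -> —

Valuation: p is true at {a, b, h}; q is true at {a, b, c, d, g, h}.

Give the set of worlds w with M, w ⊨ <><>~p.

{a, b, e}

a: successors {b}; <>~p there: b:T. ✓
b: successors {c}; <>~p there: c:T. ✓
c: successors {d}; <>~p there: d:F. ✗
d: successors {a}; <>~p there: a:F. ✗
e: successors {f}; <>~p there: f:T. ✓
f: successors {g}; <>~p there: g:F. ✗
g: successors {h}; <>~p there: h:F. ✗
h: no successors, so <><>~p fails. ✗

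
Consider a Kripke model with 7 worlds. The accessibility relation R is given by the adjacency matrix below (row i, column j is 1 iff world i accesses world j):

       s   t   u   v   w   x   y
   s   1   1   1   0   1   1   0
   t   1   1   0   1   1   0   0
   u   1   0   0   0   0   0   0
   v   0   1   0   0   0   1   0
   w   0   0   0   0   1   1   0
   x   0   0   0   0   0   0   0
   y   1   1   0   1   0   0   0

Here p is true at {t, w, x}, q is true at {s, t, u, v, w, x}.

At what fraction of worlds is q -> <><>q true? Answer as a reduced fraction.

6/7

s: q is T, <><>q is T. ✓
t: q is T, <><>q is T. ✓
u: q is T, <><>q is T. ✓
v: q is T, <><>q is T. ✓
w: q is T, <><>q is T. ✓
x: q is T, <><>q is F. ✗
y: q is F, <><>q is T. ✓
That's 6 of 7 worlds, so 6/7.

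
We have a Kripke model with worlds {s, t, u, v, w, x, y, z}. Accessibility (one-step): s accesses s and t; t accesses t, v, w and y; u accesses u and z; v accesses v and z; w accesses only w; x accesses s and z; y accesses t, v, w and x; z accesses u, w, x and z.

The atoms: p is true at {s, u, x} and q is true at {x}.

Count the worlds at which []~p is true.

3

s: successors {s, t}; ~p there: s:F, t:T. ✗
t: successors {t, v, w, y}; ~p there: t:T, v:T, w:T, y:T. ✓
u: successors {u, z}; ~p there: u:F, z:T. ✗
v: successors {v, z}; ~p there: v:T, z:T. ✓
w: successors {w}; ~p there: w:T. ✓
x: successors {s, z}; ~p there: s:F, z:T. ✗
y: successors {t, v, w, x}; ~p there: t:T, v:T, w:T, x:F. ✗
z: successors {u, w, x, z}; ~p there: u:F, w:T, x:F, z:T. ✗
Satisfying worlds: {t, v, w}.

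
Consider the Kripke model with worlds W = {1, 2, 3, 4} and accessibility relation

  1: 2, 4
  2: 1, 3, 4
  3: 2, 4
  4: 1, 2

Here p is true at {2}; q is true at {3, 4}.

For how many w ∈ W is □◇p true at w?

1

1: successors {2, 4}; ◇p there: 2:F, 4:T. ✗
2: successors {1, 3, 4}; ◇p there: 1:T, 3:T, 4:T. ✓
3: successors {2, 4}; ◇p there: 2:F, 4:T. ✗
4: successors {1, 2}; ◇p there: 1:T, 2:F. ✗
Satisfying worlds: {2}.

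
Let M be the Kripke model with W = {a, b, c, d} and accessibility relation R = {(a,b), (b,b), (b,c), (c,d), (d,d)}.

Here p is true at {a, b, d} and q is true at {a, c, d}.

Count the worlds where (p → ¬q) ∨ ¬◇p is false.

a: p → ¬q is F, ¬◇p is F. ✗
b: p → ¬q is T, ¬◇p is F. ✓
c: p → ¬q is T, ¬◇p is F. ✓
d: p → ¬q is F, ¬◇p is F. ✗
Satisfying worlds: {b, c}.
So (p → ¬q) ∨ ¬◇p fails at the other 2 worlds.

2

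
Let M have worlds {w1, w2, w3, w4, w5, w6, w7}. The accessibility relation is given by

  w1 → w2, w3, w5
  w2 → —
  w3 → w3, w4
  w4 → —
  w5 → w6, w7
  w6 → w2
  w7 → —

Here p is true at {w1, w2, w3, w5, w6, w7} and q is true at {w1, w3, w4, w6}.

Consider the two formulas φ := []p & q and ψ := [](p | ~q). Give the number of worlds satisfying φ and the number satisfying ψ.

3 and 6

For []p & q:
w1: []p is T, q is T. ✓
w2: []p is T, q is F. ✗
w3: []p is F, q is T. ✗
w4: []p is T, q is T. ✓
w5: []p is T, q is F. ✗
w6: []p is T, q is T. ✓
w7: []p is T, q is F. ✗
— 3 worlds.
For [](p | ~q):
w1: successors {w2, w3, w5}; p | ~q there: w2:T, w3:T, w5:T. ✓
w2: no successors, so [](p | ~q) holds vacuously. ✓
w3: successors {w3, w4}; p | ~q there: w3:T, w4:F. ✗
w4: no successors, so [](p | ~q) holds vacuously. ✓
w5: successors {w6, w7}; p | ~q there: w6:T, w7:T. ✓
w6: successors {w2}; p | ~q there: w2:T. ✓
w7: no successors, so [](p | ~q) holds vacuously. ✓
— 6 worlds.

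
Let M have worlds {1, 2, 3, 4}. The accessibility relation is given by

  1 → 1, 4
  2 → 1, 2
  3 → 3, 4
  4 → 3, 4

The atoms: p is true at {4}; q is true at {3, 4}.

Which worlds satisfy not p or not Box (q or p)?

1: not p is T, not Box (q or p) is T. ✓
2: not p is T, not Box (q or p) is T. ✓
3: not p is T, not Box (q or p) is F. ✓
4: not p is F, not Box (q or p) is F. ✗

{1, 2, 3}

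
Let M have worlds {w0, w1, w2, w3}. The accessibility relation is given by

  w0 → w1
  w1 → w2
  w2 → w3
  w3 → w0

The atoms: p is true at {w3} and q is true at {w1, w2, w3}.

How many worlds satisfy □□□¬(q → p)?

w0: successors {w1}; □□¬(q → p) there: w1:F. ✗
w1: successors {w2}; □□¬(q → p) there: w2:F. ✗
w2: successors {w3}; □□¬(q → p) there: w3:T. ✓
w3: successors {w0}; □□¬(q → p) there: w0:T. ✓
Satisfying worlds: {w2, w3}.

2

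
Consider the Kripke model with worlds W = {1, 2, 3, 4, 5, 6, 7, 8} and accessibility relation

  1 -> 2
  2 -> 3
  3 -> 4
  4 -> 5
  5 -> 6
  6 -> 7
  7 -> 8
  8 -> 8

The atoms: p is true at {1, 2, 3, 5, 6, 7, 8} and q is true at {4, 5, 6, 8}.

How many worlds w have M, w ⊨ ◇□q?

6

1: successors {2}; □q there: 2:F. ✗
2: successors {3}; □q there: 3:T. ✓
3: successors {4}; □q there: 4:T. ✓
4: successors {5}; □q there: 5:T. ✓
5: successors {6}; □q there: 6:F. ✗
6: successors {7}; □q there: 7:T. ✓
7: successors {8}; □q there: 8:T. ✓
8: successors {8}; □q there: 8:T. ✓
Satisfying worlds: {2, 3, 4, 6, 7, 8}.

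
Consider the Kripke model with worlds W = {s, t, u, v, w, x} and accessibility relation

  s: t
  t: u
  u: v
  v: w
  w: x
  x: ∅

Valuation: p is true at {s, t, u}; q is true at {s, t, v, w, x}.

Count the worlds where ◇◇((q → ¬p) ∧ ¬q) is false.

s: successors {t}; ◇((q → ¬p) ∧ ¬q) there: t:T. ✓
t: successors {u}; ◇((q → ¬p) ∧ ¬q) there: u:F. ✗
u: successors {v}; ◇((q → ¬p) ∧ ¬q) there: v:F. ✗
v: successors {w}; ◇((q → ¬p) ∧ ¬q) there: w:F. ✗
w: successors {x}; ◇((q → ¬p) ∧ ¬q) there: x:F. ✗
x: no successors, so ◇◇((q → ¬p) ∧ ¬q) fails. ✗
Satisfying worlds: {s}.
So ◇◇((q → ¬p) ∧ ¬q) fails at the other 5 worlds.

5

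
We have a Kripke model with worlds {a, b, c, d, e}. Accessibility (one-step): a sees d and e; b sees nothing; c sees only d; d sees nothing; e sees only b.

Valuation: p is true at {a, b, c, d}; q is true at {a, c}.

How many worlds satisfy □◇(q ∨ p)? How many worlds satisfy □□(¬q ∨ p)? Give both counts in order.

For □◇(q ∨ p):
a: successors {d, e}; ◇(q ∨ p) there: d:F, e:T. ✗
b: no successors, so □◇(q ∨ p) holds vacuously. ✓
c: successors {d}; ◇(q ∨ p) there: d:F. ✗
d: no successors, so □◇(q ∨ p) holds vacuously. ✓
e: successors {b}; ◇(q ∨ p) there: b:F. ✗
— 2 worlds.
For □□(¬q ∨ p):
a: successors {d, e}; □(¬q ∨ p) there: d:T, e:T. ✓
b: no successors, so □□(¬q ∨ p) holds vacuously. ✓
c: successors {d}; □(¬q ∨ p) there: d:T. ✓
d: no successors, so □□(¬q ∨ p) holds vacuously. ✓
e: successors {b}; □(¬q ∨ p) there: b:T. ✓
— 5 worlds.

2 and 5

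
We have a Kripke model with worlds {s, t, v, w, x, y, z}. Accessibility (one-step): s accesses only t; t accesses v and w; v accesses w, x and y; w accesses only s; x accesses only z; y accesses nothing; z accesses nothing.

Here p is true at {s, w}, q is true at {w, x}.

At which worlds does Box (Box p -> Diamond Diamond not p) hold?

{s, t, w, y, z}

s: successors {t}; Box p -> Diamond Diamond not p there: t:T. ✓
t: successors {v, w}; Box p -> Diamond Diamond not p there: v:T, w:T. ✓
v: successors {w, x, y}; Box p -> Diamond Diamond not p there: w:T, x:T, y:F. ✗
w: successors {s}; Box p -> Diamond Diamond not p there: s:T. ✓
x: successors {z}; Box p -> Diamond Diamond not p there: z:F. ✗
y: no successors, so Box (Box p -> Diamond Diamond not p) holds vacuously. ✓
z: no successors, so Box (Box p -> Diamond Diamond not p) holds vacuously. ✓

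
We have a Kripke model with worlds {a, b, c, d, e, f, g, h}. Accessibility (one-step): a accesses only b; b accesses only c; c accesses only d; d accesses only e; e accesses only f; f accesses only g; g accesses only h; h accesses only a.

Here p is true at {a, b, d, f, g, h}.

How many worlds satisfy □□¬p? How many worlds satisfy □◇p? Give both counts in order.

For □□¬p:
a: successors {b}; □¬p there: b:T. ✓
b: successors {c}; □¬p there: c:F. ✗
c: successors {d}; □¬p there: d:T. ✓
d: successors {e}; □¬p there: e:F. ✗
e: successors {f}; □¬p there: f:F. ✗
f: successors {g}; □¬p there: g:F. ✗
g: successors {h}; □¬p there: h:F. ✗
h: successors {a}; □¬p there: a:F. ✗
— 2 worlds.
For □◇p:
a: successors {b}; ◇p there: b:F. ✗
b: successors {c}; ◇p there: c:T. ✓
c: successors {d}; ◇p there: d:F. ✗
d: successors {e}; ◇p there: e:T. ✓
e: successors {f}; ◇p there: f:T. ✓
f: successors {g}; ◇p there: g:T. ✓
g: successors {h}; ◇p there: h:T. ✓
h: successors {a}; ◇p there: a:T. ✓
— 6 worlds.

2 and 6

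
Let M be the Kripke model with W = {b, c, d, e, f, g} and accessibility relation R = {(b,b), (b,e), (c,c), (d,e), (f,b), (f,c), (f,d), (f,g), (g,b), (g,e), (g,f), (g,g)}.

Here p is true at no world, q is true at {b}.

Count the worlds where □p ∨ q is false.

b: □p is F, q is T. ✓
c: □p is F, q is F. ✗
d: □p is F, q is F. ✗
e: □p is T, q is F. ✓
f: □p is F, q is F. ✗
g: □p is F, q is F. ✗
Satisfying worlds: {b, e}.
So □p ∨ q fails at the other 4 worlds.

4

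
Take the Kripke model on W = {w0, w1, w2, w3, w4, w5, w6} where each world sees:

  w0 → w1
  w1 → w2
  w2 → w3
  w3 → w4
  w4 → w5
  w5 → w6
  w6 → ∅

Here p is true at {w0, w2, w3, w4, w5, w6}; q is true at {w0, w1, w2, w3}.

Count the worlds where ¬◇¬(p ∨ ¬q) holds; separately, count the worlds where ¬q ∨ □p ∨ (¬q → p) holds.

For ¬◇¬(p ∨ ¬q):
w0: ◇¬(p ∨ ¬q) is T. ✗
w1: ◇¬(p ∨ ¬q) is F. ✓
w2: ◇¬(p ∨ ¬q) is F. ✓
w3: ◇¬(p ∨ ¬q) is F. ✓
w4: ◇¬(p ∨ ¬q) is F. ✓
w5: ◇¬(p ∨ ¬q) is F. ✓
w6: ◇¬(p ∨ ¬q) is F. ✓
— 6 worlds.
For ¬q ∨ □p ∨ (¬q → p):
w0: ¬q ∨ □p is F, ¬q → p is T. ✓
w1: ¬q ∨ □p is T, ¬q → p is T. ✓
w2: ¬q ∨ □p is T, ¬q → p is T. ✓
w3: ¬q ∨ □p is T, ¬q → p is T. ✓
w4: ¬q ∨ □p is T, ¬q → p is T. ✓
w5: ¬q ∨ □p is T, ¬q → p is T. ✓
w6: ¬q ∨ □p is T, ¬q → p is T. ✓
— 7 worlds.

6 and 7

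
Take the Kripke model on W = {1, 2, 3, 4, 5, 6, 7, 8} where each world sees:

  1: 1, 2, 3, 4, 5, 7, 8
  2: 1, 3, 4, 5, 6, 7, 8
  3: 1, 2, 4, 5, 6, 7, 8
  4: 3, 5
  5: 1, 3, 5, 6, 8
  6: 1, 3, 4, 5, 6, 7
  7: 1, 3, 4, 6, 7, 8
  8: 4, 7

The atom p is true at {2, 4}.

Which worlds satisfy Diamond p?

{1, 2, 3, 6, 7, 8}

1: successors {1, 2, 3, 4, 5, 7, 8}; p there: 1:F, 2:T, 3:F, 4:T, 5:F, 7:F, 8:F. ✓
2: successors {1, 3, 4, 5, 6, 7, 8}; p there: 1:F, 3:F, 4:T, 5:F, 6:F, 7:F, 8:F. ✓
3: successors {1, 2, 4, 5, 6, 7, 8}; p there: 1:F, 2:T, 4:T, 5:F, 6:F, 7:F, 8:F. ✓
4: successors {3, 5}; p there: 3:F, 5:F. ✗
5: successors {1, 3, 5, 6, 8}; p there: 1:F, 3:F, 5:F, 6:F, 8:F. ✗
6: successors {1, 3, 4, 5, 6, 7}; p there: 1:F, 3:F, 4:T, 5:F, 6:F, 7:F. ✓
7: successors {1, 3, 4, 6, 7, 8}; p there: 1:F, 3:F, 4:T, 6:F, 7:F, 8:F. ✓
8: successors {4, 7}; p there: 4:T, 7:F. ✓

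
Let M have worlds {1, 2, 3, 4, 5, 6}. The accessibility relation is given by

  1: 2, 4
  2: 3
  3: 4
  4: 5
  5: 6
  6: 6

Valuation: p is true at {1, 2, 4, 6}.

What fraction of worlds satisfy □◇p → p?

1: □◇p is F, p is T. ✓
2: □◇p is T, p is T. ✓
3: □◇p is F, p is F. ✓
4: □◇p is T, p is T. ✓
5: □◇p is T, p is F. ✗
6: □◇p is T, p is T. ✓
That's 5 of 6 worlds, so 5/6.

5/6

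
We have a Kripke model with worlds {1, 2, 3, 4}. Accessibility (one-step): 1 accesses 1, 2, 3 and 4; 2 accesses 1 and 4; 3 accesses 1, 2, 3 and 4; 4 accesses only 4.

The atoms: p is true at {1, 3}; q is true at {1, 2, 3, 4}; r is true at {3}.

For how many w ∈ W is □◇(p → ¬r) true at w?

4

1: successors {1, 2, 3, 4}; ◇(p → ¬r) there: 1:T, 2:T, 3:T, 4:T. ✓
2: successors {1, 4}; ◇(p → ¬r) there: 1:T, 4:T. ✓
3: successors {1, 2, 3, 4}; ◇(p → ¬r) there: 1:T, 2:T, 3:T, 4:T. ✓
4: successors {4}; ◇(p → ¬r) there: 4:T. ✓
Satisfying worlds: {1, 2, 3, 4}.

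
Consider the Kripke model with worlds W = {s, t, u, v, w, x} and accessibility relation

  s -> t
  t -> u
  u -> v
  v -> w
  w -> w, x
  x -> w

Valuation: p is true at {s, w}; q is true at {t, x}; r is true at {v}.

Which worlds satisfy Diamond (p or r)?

s: successors {t}; p or r there: t:F. ✗
t: successors {u}; p or r there: u:F. ✗
u: successors {v}; p or r there: v:T. ✓
v: successors {w}; p or r there: w:T. ✓
w: successors {w, x}; p or r there: w:T, x:F. ✓
x: successors {w}; p or r there: w:T. ✓

{u, v, w, x}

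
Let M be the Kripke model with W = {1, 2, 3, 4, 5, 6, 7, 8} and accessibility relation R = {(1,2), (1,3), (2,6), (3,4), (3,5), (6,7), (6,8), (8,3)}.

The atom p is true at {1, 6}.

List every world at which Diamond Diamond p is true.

1: successors {2, 3}; Diamond p there: 2:T, 3:F. ✓
2: successors {6}; Diamond p there: 6:F. ✗
3: successors {4, 5}; Diamond p there: 4:F, 5:F. ✗
4: no successors, so Diamond Diamond p fails. ✗
5: no successors, so Diamond Diamond p fails. ✗
6: successors {7, 8}; Diamond p there: 7:F, 8:F. ✗
7: no successors, so Diamond Diamond p fails. ✗
8: successors {3}; Diamond p there: 3:F. ✗

{1}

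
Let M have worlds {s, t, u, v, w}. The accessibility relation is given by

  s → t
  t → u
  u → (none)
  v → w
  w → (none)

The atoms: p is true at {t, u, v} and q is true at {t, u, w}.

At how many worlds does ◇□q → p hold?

s: ◇□q is T, p is F. ✗
t: ◇□q is T, p is T. ✓
u: ◇□q is F, p is T. ✓
v: ◇□q is T, p is T. ✓
w: ◇□q is F, p is F. ✓
Satisfying worlds: {t, u, v, w}.

4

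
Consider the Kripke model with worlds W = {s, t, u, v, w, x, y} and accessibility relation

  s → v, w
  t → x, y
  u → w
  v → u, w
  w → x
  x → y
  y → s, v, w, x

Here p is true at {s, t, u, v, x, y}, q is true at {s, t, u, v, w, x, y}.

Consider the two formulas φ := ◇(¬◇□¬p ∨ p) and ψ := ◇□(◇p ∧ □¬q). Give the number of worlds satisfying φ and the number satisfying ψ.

For ◇(¬◇□¬p ∨ p):
s: successors {v, w}; ¬◇□¬p ∨ p there: v:T, w:T. ✓
t: successors {x, y}; ¬◇□¬p ∨ p there: x:T, y:T. ✓
u: successors {w}; ¬◇□¬p ∨ p there: w:T. ✓
v: successors {u, w}; ¬◇□¬p ∨ p there: u:T, w:T. ✓
w: successors {x}; ¬◇□¬p ∨ p there: x:T. ✓
x: successors {y}; ¬◇□¬p ∨ p there: y:T. ✓
y: successors {s, v, w, x}; ¬◇□¬p ∨ p there: s:T, v:T, w:T, x:T. ✓
— 7 worlds.
For ◇□(◇p ∧ □¬q):
s: successors {v, w}; □(◇p ∧ □¬q) there: v:F, w:F. ✗
t: successors {x, y}; □(◇p ∧ □¬q) there: x:F, y:F. ✗
u: successors {w}; □(◇p ∧ □¬q) there: w:F. ✗
v: successors {u, w}; □(◇p ∧ □¬q) there: u:F, w:F. ✗
w: successors {x}; □(◇p ∧ □¬q) there: x:F. ✗
x: successors {y}; □(◇p ∧ □¬q) there: y:F. ✗
y: successors {s, v, w, x}; □(◇p ∧ □¬q) there: s:F, v:F, w:F, x:F. ✗
— 0 worlds.

7 and 0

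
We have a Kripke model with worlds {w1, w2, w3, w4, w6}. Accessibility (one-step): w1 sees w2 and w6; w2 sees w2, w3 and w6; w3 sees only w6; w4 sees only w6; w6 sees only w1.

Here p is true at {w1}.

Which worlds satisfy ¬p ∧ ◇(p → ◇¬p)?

w1: ¬p is F, ◇(p → ◇¬p) is T. ✗
w2: ¬p is T, ◇(p → ◇¬p) is T. ✓
w3: ¬p is T, ◇(p → ◇¬p) is T. ✓
w4: ¬p is T, ◇(p → ◇¬p) is T. ✓
w6: ¬p is T, ◇(p → ◇¬p) is T. ✓

{w2, w3, w4, w6}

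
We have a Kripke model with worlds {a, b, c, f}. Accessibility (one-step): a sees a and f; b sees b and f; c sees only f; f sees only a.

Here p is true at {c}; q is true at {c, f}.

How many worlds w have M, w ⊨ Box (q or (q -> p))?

4

a: successors {a, f}; q or (q -> p) there: a:T, f:T. ✓
b: successors {b, f}; q or (q -> p) there: b:T, f:T. ✓
c: successors {f}; q or (q -> p) there: f:T. ✓
f: successors {a}; q or (q -> p) there: a:T. ✓
Satisfying worlds: {a, b, c, f}.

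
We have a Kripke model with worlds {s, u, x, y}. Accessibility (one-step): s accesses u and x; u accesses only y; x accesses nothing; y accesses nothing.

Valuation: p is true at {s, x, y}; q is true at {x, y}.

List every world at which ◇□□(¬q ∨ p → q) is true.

{s, u}

s: successors {u, x}; □□(¬q ∨ p → q) there: u:T, x:T. ✓
u: successors {y}; □□(¬q ∨ p → q) there: y:T. ✓
x: no successors, so ◇□□(¬q ∨ p → q) fails. ✗
y: no successors, so ◇□□(¬q ∨ p → q) fails. ✗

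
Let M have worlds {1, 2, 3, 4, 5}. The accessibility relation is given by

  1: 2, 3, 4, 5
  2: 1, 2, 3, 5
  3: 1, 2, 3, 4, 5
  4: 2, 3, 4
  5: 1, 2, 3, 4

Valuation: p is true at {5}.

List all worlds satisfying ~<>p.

{4, 5}

1: <>p is T. ✗
2: <>p is T. ✗
3: <>p is T. ✗
4: <>p is F. ✓
5: <>p is F. ✓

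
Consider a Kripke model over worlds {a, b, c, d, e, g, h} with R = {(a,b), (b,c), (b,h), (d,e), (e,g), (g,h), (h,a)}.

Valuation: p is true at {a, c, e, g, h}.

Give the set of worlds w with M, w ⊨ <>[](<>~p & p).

{b, g}

a: successors {b}; [](<>~p & p) there: b:F. ✗
b: successors {c, h}; [](<>~p & p) there: c:T, h:T. ✓
c: no successors, so <>[](<>~p & p) fails. ✗
d: successors {e}; [](<>~p & p) there: e:F. ✗
e: successors {g}; [](<>~p & p) there: g:F. ✗
g: successors {h}; [](<>~p & p) there: h:T. ✓
h: successors {a}; [](<>~p & p) there: a:F. ✗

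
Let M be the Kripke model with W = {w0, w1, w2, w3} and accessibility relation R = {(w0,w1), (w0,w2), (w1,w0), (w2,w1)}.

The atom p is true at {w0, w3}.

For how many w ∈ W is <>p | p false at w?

1

w0: <>p is F, p is T. ✓
w1: <>p is T, p is F. ✓
w2: <>p is F, p is F. ✗
w3: <>p is F, p is T. ✓
Satisfying worlds: {w0, w1, w3}.
So <>p | p fails at the other 1 world.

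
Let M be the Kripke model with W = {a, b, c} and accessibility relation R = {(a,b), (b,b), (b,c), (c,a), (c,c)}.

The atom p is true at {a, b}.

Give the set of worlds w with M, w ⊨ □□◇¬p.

a: successors {b}; □◇¬p there: b:T. ✓
b: successors {b, c}; □◇¬p there: b:T, c:F. ✗
c: successors {a, c}; □◇¬p there: a:T, c:F. ✗

{a}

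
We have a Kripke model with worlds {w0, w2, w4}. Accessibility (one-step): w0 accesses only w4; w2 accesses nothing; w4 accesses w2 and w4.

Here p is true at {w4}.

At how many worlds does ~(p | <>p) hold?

w0: p | <>p is T. ✗
w2: p | <>p is F. ✓
w4: p | <>p is T. ✗
Satisfying worlds: {w2}.

1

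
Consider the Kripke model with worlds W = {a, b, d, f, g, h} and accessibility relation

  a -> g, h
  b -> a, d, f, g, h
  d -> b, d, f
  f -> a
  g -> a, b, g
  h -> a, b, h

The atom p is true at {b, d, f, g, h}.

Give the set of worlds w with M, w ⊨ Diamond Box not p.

{b, d}

a: successors {g, h}; Box not p there: g:F, h:F. ✗
b: successors {a, d, f, g, h}; Box not p there: a:F, d:F, f:T, g:F, h:F. ✓
d: successors {b, d, f}; Box not p there: b:F, d:F, f:T. ✓
f: successors {a}; Box not p there: a:F. ✗
g: successors {a, b, g}; Box not p there: a:F, b:F, g:F. ✗
h: successors {a, b, h}; Box not p there: a:F, b:F, h:F. ✗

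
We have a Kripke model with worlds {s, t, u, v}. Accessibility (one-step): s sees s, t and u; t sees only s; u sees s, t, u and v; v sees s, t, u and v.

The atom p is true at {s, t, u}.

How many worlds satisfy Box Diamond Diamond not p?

s: successors {s, t, u}; Diamond Diamond not p there: s:T, t:F, u:T. ✗
t: successors {s}; Diamond Diamond not p there: s:T. ✓
u: successors {s, t, u, v}; Diamond Diamond not p there: s:T, t:F, u:T, v:T. ✗
v: successors {s, t, u, v}; Diamond Diamond not p there: s:T, t:F, u:T, v:T. ✗
Satisfying worlds: {t}.

1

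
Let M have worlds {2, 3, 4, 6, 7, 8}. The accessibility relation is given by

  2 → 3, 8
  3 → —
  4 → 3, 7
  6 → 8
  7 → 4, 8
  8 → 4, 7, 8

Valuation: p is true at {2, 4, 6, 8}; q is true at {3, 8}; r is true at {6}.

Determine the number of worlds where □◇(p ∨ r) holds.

2: successors {3, 8}; ◇(p ∨ r) there: 3:F, 8:T. ✗
3: no successors, so □◇(p ∨ r) holds vacuously. ✓
4: successors {3, 7}; ◇(p ∨ r) there: 3:F, 7:T. ✗
6: successors {8}; ◇(p ∨ r) there: 8:T. ✓
7: successors {4, 8}; ◇(p ∨ r) there: 4:F, 8:T. ✗
8: successors {4, 7, 8}; ◇(p ∨ r) there: 4:F, 7:T, 8:T. ✗
Satisfying worlds: {3, 6}.

2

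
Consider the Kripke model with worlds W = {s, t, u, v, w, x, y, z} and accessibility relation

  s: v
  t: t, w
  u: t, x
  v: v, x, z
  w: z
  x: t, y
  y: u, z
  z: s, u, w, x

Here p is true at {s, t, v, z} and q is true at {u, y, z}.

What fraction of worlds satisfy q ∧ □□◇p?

s: q is F, □□◇p is T. ✗
t: q is F, □□◇p is T. ✗
u: q is T, □□◇p is T. ✓
v: q is F, □□◇p is T. ✗
w: q is F, □□◇p is T. ✗
x: q is F, □□◇p is T. ✗
y: q is T, □□◇p is T. ✓
z: q is T, □□◇p is T. ✓
That's 3 of 8 worlds, so 3/8.

3/8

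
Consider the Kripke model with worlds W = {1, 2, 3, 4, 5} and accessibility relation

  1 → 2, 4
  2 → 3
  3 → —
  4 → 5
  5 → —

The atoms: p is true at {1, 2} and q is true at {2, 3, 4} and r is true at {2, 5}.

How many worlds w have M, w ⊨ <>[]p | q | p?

1: <>[]p is F, q | p is T. ✓
2: <>[]p is T, q | p is T. ✓
3: <>[]p is F, q | p is T. ✓
4: <>[]p is T, q | p is T. ✓
5: <>[]p is F, q | p is F. ✗
Satisfying worlds: {1, 2, 3, 4}.

4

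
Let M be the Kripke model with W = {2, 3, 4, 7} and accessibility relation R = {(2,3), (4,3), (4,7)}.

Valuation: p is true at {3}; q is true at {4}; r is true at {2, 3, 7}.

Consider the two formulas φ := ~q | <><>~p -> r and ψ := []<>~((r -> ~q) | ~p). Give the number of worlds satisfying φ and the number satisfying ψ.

4 and 2

For ~q | <><>~p -> r:
2: ~q | <><>~p is T, r is T. ✓
3: ~q | <><>~p is T, r is T. ✓
4: ~q | <><>~p is F, r is F. ✓
7: ~q | <><>~p is T, r is T. ✓
— 4 worlds.
For []<>~((r -> ~q) | ~p):
2: successors {3}; <>~((r -> ~q) | ~p) there: 3:F. ✗
3: no successors, so []<>~((r -> ~q) | ~p) holds vacuously. ✓
4: successors {3, 7}; <>~((r -> ~q) | ~p) there: 3:F, 7:F. ✗
7: no successors, so []<>~((r -> ~q) | ~p) holds vacuously. ✓
— 2 worlds.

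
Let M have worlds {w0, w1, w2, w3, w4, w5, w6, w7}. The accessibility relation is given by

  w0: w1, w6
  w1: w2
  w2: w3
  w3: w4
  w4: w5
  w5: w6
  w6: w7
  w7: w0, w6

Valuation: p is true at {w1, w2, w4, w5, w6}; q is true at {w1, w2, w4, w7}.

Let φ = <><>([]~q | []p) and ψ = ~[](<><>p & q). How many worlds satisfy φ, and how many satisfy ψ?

7 and 5

For <><>([]~q | []p):
w0: successors {w1, w6}; <>([]~q | []p) there: w1:T, w6:T. ✓
w1: successors {w2}; <>([]~q | []p) there: w2:T. ✓
w2: successors {w3}; <>([]~q | []p) there: w3:T. ✓
w3: successors {w4}; <>([]~q | []p) there: w4:T. ✓
w4: successors {w5}; <>([]~q | []p) there: w5:F. ✗
w5: successors {w6}; <>([]~q | []p) there: w6:T. ✓
w6: successors {w7}; <>([]~q | []p) there: w7:T. ✓
w7: successors {w0, w6}; <>([]~q | []p) there: w0:T, w6:T. ✓
— 7 worlds.
For ~[](<><>p & q):
w0: [](<><>p & q) is F. ✓
w1: [](<><>p & q) is T. ✗
w2: [](<><>p & q) is F. ✓
w3: [](<><>p & q) is T. ✗
w4: [](<><>p & q) is F. ✓
w5: [](<><>p & q) is F. ✓
w6: [](<><>p & q) is T. ✗
w7: [](<><>p & q) is F. ✓
— 5 worlds.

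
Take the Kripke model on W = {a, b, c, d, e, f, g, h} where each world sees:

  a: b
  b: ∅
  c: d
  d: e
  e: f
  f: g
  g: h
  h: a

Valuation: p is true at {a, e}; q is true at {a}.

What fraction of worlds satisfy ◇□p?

3/8

a: successors {b}; □p there: b:T. ✓
b: no successors, so ◇□p fails. ✗
c: successors {d}; □p there: d:T. ✓
d: successors {e}; □p there: e:F. ✗
e: successors {f}; □p there: f:F. ✗
f: successors {g}; □p there: g:F. ✗
g: successors {h}; □p there: h:T. ✓
h: successors {a}; □p there: a:F. ✗
That's 3 of 8 worlds, so 3/8.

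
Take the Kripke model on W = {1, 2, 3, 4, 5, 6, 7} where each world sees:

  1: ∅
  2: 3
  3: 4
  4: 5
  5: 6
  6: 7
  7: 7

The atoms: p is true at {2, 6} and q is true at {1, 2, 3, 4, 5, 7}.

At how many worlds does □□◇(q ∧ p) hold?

1

1: no successors, so □□◇(q ∧ p) holds vacuously. ✓
2: successors {3}; □◇(q ∧ p) there: 3:F. ✗
3: successors {4}; □◇(q ∧ p) there: 4:F. ✗
4: successors {5}; □◇(q ∧ p) there: 5:F. ✗
5: successors {6}; □◇(q ∧ p) there: 6:F. ✗
6: successors {7}; □◇(q ∧ p) there: 7:F. ✗
7: successors {7}; □◇(q ∧ p) there: 7:F. ✗
Satisfying worlds: {1}.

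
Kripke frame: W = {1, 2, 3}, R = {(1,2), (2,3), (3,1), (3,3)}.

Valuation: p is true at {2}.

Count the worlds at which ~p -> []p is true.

2

1: ~p is T, []p is T. ✓
2: ~p is F, []p is F. ✓
3: ~p is T, []p is F. ✗
Satisfying worlds: {1, 2}.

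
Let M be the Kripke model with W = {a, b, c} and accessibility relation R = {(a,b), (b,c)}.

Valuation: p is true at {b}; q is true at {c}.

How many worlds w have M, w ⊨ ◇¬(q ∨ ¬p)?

1

a: successors {b}; ¬(q ∨ ¬p) there: b:T. ✓
b: successors {c}; ¬(q ∨ ¬p) there: c:F. ✗
c: no successors, so ◇¬(q ∨ ¬p) fails. ✗
Satisfying worlds: {a}.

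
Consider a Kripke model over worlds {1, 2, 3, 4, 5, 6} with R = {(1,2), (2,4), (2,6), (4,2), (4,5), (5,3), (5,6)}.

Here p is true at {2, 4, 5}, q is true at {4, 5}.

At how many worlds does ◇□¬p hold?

1: successors {2}; □¬p there: 2:F. ✗
2: successors {4, 6}; □¬p there: 4:F, 6:T. ✓
3: no successors, so ◇□¬p fails. ✗
4: successors {2, 5}; □¬p there: 2:F, 5:T. ✓
5: successors {3, 6}; □¬p there: 3:T, 6:T. ✓
6: no successors, so ◇□¬p fails. ✗
Satisfying worlds: {2, 4, 5}.

3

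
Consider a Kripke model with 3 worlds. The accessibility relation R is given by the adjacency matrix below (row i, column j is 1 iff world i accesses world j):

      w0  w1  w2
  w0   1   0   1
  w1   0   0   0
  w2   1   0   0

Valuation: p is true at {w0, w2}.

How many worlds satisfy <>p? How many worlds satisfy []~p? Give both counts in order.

2 and 1

For <>p:
w0: successors {w0, w2}; p there: w0:T, w2:T. ✓
w1: no successors, so <>p fails. ✗
w2: successors {w0}; p there: w0:T. ✓
— 2 worlds.
For []~p:
w0: successors {w0, w2}; ~p there: w0:F, w2:F. ✗
w1: no successors, so []~p holds vacuously. ✓
w2: successors {w0}; ~p there: w0:F. ✗
— 1 world.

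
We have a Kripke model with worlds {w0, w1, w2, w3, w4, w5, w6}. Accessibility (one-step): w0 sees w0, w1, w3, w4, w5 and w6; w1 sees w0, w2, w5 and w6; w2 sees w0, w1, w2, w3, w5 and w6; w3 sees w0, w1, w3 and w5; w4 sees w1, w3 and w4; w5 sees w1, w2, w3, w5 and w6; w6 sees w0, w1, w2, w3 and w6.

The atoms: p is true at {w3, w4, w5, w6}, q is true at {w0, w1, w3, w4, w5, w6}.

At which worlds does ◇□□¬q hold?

w0: successors {w0, w1, w3, w4, w5, w6}; □□¬q there: w0:F, w1:F, w3:F, w4:F, w5:F, w6:F. ✗
w1: successors {w0, w2, w5, w6}; □□¬q there: w0:F, w2:F, w5:F, w6:F. ✗
w2: successors {w0, w1, w2, w3, w5, w6}; □□¬q there: w0:F, w1:F, w2:F, w3:F, w5:F, w6:F. ✗
w3: successors {w0, w1, w3, w5}; □□¬q there: w0:F, w1:F, w3:F, w5:F. ✗
w4: successors {w1, w3, w4}; □□¬q there: w1:F, w3:F, w4:F. ✗
w5: successors {w1, w2, w3, w5, w6}; □□¬q there: w1:F, w2:F, w3:F, w5:F, w6:F. ✗
w6: successors {w0, w1, w2, w3, w6}; □□¬q there: w0:F, w1:F, w2:F, w3:F, w6:F. ✗

∅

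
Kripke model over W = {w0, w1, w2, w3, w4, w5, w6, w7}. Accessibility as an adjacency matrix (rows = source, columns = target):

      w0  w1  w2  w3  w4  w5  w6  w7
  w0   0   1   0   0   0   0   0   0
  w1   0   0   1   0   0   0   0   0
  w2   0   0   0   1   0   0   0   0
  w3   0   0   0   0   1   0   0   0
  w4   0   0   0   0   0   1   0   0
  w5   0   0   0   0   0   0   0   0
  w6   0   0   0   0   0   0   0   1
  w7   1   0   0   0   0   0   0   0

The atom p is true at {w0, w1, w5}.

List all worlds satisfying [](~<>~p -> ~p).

{w0, w1, w2, w3, w5, w6}

w0: successors {w1}; ~<>~p -> ~p there: w1:T. ✓
w1: successors {w2}; ~<>~p -> ~p there: w2:T. ✓
w2: successors {w3}; ~<>~p -> ~p there: w3:T. ✓
w3: successors {w4}; ~<>~p -> ~p there: w4:T. ✓
w4: successors {w5}; ~<>~p -> ~p there: w5:F. ✗
w5: no successors, so [](~<>~p -> ~p) holds vacuously. ✓
w6: successors {w7}; ~<>~p -> ~p there: w7:T. ✓
w7: successors {w0}; ~<>~p -> ~p there: w0:F. ✗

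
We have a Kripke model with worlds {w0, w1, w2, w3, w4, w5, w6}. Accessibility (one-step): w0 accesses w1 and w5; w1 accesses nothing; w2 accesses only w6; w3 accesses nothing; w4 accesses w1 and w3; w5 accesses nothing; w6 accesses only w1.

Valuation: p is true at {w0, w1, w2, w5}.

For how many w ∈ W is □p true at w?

5

w0: successors {w1, w5}; p there: w1:T, w5:T. ✓
w1: no successors, so □p holds vacuously. ✓
w2: successors {w6}; p there: w6:F. ✗
w3: no successors, so □p holds vacuously. ✓
w4: successors {w1, w3}; p there: w1:T, w3:F. ✗
w5: no successors, so □p holds vacuously. ✓
w6: successors {w1}; p there: w1:T. ✓
Satisfying worlds: {w0, w1, w3, w5, w6}.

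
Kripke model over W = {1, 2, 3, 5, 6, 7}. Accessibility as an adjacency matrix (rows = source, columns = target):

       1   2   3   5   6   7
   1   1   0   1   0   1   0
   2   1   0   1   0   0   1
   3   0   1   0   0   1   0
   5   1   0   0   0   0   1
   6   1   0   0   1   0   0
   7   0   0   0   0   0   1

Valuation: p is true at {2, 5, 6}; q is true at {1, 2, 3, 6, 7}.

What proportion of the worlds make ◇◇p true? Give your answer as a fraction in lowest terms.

1: successors {1, 3, 6}; ◇p there: 1:T, 3:T, 6:T. ✓
2: successors {1, 3, 7}; ◇p there: 1:T, 3:T, 7:F. ✓
3: successors {2, 6}; ◇p there: 2:F, 6:T. ✓
5: successors {1, 7}; ◇p there: 1:T, 7:F. ✓
6: successors {1, 5}; ◇p there: 1:T, 5:F. ✓
7: successors {7}; ◇p there: 7:F. ✗
That's 5 of 6 worlds, so 5/6.

5/6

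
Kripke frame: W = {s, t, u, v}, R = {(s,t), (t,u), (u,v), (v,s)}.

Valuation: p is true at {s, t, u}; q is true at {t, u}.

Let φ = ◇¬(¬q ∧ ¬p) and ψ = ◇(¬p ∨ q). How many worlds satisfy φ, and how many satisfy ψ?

For ◇¬(¬q ∧ ¬p):
s: successors {t}; ¬(¬q ∧ ¬p) there: t:T. ✓
t: successors {u}; ¬(¬q ∧ ¬p) there: u:T. ✓
u: successors {v}; ¬(¬q ∧ ¬p) there: v:F. ✗
v: successors {s}; ¬(¬q ∧ ¬p) there: s:T. ✓
— 3 worlds.
For ◇(¬p ∨ q):
s: successors {t}; ¬p ∨ q there: t:T. ✓
t: successors {u}; ¬p ∨ q there: u:T. ✓
u: successors {v}; ¬p ∨ q there: v:T. ✓
v: successors {s}; ¬p ∨ q there: s:F. ✗
— 3 worlds.

3 and 3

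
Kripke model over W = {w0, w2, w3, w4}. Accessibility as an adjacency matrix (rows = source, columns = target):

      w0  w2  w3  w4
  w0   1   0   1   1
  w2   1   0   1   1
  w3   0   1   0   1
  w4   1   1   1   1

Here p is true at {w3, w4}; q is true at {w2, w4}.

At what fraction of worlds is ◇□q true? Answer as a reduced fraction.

w0: successors {w0, w3, w4}; □q there: w0:F, w3:T, w4:F. ✓
w2: successors {w0, w3, w4}; □q there: w0:F, w3:T, w4:F. ✓
w3: successors {w2, w4}; □q there: w2:F, w4:F. ✗
w4: successors {w0, w2, w3, w4}; □q there: w0:F, w2:F, w3:T, w4:F. ✓
That's 3 of 4 worlds, so 3/4.

3/4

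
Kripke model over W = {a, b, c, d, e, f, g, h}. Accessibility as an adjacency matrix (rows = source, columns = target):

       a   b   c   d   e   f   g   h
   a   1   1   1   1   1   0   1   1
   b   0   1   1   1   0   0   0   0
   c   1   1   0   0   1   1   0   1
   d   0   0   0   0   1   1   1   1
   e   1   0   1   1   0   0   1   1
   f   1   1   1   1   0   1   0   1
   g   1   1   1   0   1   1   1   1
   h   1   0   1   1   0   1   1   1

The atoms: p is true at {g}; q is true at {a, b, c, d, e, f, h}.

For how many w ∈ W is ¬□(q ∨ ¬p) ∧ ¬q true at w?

1

a: ¬□(q ∨ ¬p) is T, ¬q is F. ✗
b: ¬□(q ∨ ¬p) is F, ¬q is F. ✗
c: ¬□(q ∨ ¬p) is F, ¬q is F. ✗
d: ¬□(q ∨ ¬p) is T, ¬q is F. ✗
e: ¬□(q ∨ ¬p) is T, ¬q is F. ✗
f: ¬□(q ∨ ¬p) is F, ¬q is F. ✗
g: ¬□(q ∨ ¬p) is T, ¬q is T. ✓
h: ¬□(q ∨ ¬p) is T, ¬q is F. ✗
Satisfying worlds: {g}.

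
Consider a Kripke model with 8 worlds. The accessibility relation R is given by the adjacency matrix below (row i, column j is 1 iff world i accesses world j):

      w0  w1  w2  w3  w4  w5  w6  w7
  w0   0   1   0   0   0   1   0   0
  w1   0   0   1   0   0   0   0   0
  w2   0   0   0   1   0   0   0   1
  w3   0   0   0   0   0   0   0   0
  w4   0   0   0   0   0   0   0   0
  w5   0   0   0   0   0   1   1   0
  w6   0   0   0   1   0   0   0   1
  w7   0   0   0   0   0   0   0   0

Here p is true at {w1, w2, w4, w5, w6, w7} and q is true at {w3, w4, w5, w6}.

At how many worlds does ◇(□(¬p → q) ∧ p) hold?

5

w0: successors {w1, w5}; □(¬p → q) ∧ p there: w1:T, w5:T. ✓
w1: successors {w2}; □(¬p → q) ∧ p there: w2:T. ✓
w2: successors {w3, w7}; □(¬p → q) ∧ p there: w3:F, w7:T. ✓
w3: no successors, so ◇(□(¬p → q) ∧ p) fails. ✗
w4: no successors, so ◇(□(¬p → q) ∧ p) fails. ✗
w5: successors {w5, w6}; □(¬p → q) ∧ p there: w5:T, w6:T. ✓
w6: successors {w3, w7}; □(¬p → q) ∧ p there: w3:F, w7:T. ✓
w7: no successors, so ◇(□(¬p → q) ∧ p) fails. ✗
Satisfying worlds: {w0, w1, w2, w5, w6}.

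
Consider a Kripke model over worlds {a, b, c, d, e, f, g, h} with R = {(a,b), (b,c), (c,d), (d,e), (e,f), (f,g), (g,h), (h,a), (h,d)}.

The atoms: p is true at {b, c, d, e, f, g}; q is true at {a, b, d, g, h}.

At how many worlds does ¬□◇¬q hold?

5

a: □◇¬q is T. ✗
b: □◇¬q is F. ✓
c: □◇¬q is T. ✗
d: □◇¬q is T. ✗
e: □◇¬q is F. ✓
f: □◇¬q is F. ✓
g: □◇¬q is F. ✓
h: □◇¬q is F. ✓
Satisfying worlds: {b, e, f, g, h}.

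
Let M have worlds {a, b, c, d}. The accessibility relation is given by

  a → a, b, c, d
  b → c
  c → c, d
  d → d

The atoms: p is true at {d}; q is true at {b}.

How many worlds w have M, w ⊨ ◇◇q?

a: successors {a, b, c, d}; ◇q there: a:T, b:F, c:F, d:F. ✓
b: successors {c}; ◇q there: c:F. ✗
c: successors {c, d}; ◇q there: c:F, d:F. ✗
d: successors {d}; ◇q there: d:F. ✗
Satisfying worlds: {a}.

1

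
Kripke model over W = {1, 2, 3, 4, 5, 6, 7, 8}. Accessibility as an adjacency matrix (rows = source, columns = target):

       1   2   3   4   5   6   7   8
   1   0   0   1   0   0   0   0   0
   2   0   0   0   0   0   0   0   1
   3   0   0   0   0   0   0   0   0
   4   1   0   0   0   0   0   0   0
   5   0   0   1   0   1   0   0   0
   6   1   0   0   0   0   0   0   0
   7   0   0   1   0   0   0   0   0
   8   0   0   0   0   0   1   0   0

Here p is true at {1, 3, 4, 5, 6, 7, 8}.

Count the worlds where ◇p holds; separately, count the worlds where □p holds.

For ◇p:
1: successors {3}; p there: 3:T. ✓
2: successors {8}; p there: 8:T. ✓
3: no successors, so ◇p fails. ✗
4: successors {1}; p there: 1:T. ✓
5: successors {3, 5}; p there: 3:T, 5:T. ✓
6: successors {1}; p there: 1:T. ✓
7: successors {3}; p there: 3:T. ✓
8: successors {6}; p there: 6:T. ✓
— 7 worlds.
For □p:
1: successors {3}; p there: 3:T. ✓
2: successors {8}; p there: 8:T. ✓
3: no successors, so □p holds vacuously. ✓
4: successors {1}; p there: 1:T. ✓
5: successors {3, 5}; p there: 3:T, 5:T. ✓
6: successors {1}; p there: 1:T. ✓
7: successors {3}; p there: 3:T. ✓
8: successors {6}; p there: 6:T. ✓
— 8 worlds.

7 and 8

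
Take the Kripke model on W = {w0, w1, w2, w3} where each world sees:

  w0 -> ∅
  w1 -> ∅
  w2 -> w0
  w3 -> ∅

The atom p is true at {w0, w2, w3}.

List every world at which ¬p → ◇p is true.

w0: ¬p is F, ◇p is F. ✓
w1: ¬p is T, ◇p is F. ✗
w2: ¬p is F, ◇p is T. ✓
w3: ¬p is F, ◇p is F. ✓

{w0, w2, w3}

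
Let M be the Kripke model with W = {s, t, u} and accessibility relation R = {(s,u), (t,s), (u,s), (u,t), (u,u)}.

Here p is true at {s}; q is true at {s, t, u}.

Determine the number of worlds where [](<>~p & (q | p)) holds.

s: successors {u}; <>~p & (q | p) there: u:T. ✓
t: successors {s}; <>~p & (q | p) there: s:T. ✓
u: successors {s, t, u}; <>~p & (q | p) there: s:T, t:F, u:T. ✗
Satisfying worlds: {s, t}.

2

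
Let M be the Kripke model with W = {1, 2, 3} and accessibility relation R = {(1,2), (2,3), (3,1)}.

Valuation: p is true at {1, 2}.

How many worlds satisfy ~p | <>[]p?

1: ~p is F, <>[]p is F. ✗
2: ~p is F, <>[]p is T. ✓
3: ~p is T, <>[]p is T. ✓
Satisfying worlds: {2, 3}.

2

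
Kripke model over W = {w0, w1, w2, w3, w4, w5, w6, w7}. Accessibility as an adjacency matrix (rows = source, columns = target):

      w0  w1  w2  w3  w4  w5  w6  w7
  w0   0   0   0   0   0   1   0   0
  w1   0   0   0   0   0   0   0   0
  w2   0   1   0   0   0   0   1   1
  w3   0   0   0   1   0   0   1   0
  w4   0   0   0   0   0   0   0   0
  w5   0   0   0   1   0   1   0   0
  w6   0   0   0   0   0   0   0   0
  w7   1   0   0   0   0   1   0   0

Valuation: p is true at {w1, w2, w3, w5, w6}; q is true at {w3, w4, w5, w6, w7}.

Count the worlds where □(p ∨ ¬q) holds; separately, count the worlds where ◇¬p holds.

For □(p ∨ ¬q):
w0: successors {w5}; p ∨ ¬q there: w5:T. ✓
w1: no successors, so □(p ∨ ¬q) holds vacuously. ✓
w2: successors {w1, w6, w7}; p ∨ ¬q there: w1:T, w6:T, w7:F. ✗
w3: successors {w3, w6}; p ∨ ¬q there: w3:T, w6:T. ✓
w4: no successors, so □(p ∨ ¬q) holds vacuously. ✓
w5: successors {w3, w5}; p ∨ ¬q there: w3:T, w5:T. ✓
w6: no successors, so □(p ∨ ¬q) holds vacuously. ✓
w7: successors {w0, w5}; p ∨ ¬q there: w0:T, w5:T. ✓
— 7 worlds.
For ◇¬p:
w0: successors {w5}; ¬p there: w5:F. ✗
w1: no successors, so ◇¬p fails. ✗
w2: successors {w1, w6, w7}; ¬p there: w1:F, w6:F, w7:T. ✓
w3: successors {w3, w6}; ¬p there: w3:F, w6:F. ✗
w4: no successors, so ◇¬p fails. ✗
w5: successors {w3, w5}; ¬p there: w3:F, w5:F. ✗
w6: no successors, so ◇¬p fails. ✗
w7: successors {w0, w5}; ¬p there: w0:T, w5:F. ✓
— 2 worlds.

7 and 2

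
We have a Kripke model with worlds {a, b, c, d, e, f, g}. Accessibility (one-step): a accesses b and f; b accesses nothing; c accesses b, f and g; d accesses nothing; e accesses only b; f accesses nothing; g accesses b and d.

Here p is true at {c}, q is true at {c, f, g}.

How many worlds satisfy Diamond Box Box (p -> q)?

a: successors {b, f}; Box Box (p -> q) there: b:T, f:T. ✓
b: no successors, so Diamond Box Box (p -> q) fails. ✗
c: successors {b, f, g}; Box Box (p -> q) there: b:T, f:T, g:T. ✓
d: no successors, so Diamond Box Box (p -> q) fails. ✗
e: successors {b}; Box Box (p -> q) there: b:T. ✓
f: no successors, so Diamond Box Box (p -> q) fails. ✗
g: successors {b, d}; Box Box (p -> q) there: b:T, d:T. ✓
Satisfying worlds: {a, c, e, g}.

4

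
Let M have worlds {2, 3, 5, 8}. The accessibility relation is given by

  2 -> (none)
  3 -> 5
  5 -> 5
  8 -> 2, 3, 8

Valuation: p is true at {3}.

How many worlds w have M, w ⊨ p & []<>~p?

2: p is F, []<>~p is T. ✗
3: p is T, []<>~p is T. ✓
5: p is F, []<>~p is T. ✗
8: p is F, []<>~p is F. ✗
Satisfying worlds: {3}.

1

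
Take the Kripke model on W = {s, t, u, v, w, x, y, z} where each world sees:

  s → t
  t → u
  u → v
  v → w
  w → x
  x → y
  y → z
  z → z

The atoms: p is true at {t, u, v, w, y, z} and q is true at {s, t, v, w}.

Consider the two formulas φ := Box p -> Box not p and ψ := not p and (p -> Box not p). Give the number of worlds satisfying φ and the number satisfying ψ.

For Box p -> Box not p:
s: Box p is T, Box not p is F. ✗
t: Box p is T, Box not p is F. ✗
u: Box p is T, Box not p is F. ✗
v: Box p is T, Box not p is F. ✗
w: Box p is F, Box not p is T. ✓
x: Box p is T, Box not p is F. ✗
y: Box p is T, Box not p is F. ✗
z: Box p is T, Box not p is F. ✗
— 1 world.
For not p and (p -> Box not p):
s: not p is T, p -> Box not p is T. ✓
t: not p is F, p -> Box not p is F. ✗
u: not p is F, p -> Box not p is F. ✗
v: not p is F, p -> Box not p is F. ✗
w: not p is F, p -> Box not p is T. ✗
x: not p is T, p -> Box not p is T. ✓
y: not p is F, p -> Box not p is F. ✗
z: not p is F, p -> Box not p is F. ✗
— 2 worlds.

1 and 2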